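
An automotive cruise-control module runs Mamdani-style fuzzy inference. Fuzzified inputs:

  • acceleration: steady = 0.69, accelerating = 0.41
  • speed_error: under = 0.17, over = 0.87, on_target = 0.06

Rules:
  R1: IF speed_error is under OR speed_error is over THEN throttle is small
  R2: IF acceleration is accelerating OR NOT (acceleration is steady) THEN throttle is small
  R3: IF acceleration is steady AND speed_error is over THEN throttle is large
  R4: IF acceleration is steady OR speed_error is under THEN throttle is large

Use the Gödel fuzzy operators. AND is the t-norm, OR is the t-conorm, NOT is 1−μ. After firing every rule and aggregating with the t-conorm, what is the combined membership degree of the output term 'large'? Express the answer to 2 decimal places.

R1: under=0.17, over=0.87; OR[max(a, b)] → w = 0.87
R2: accelerating=0.41, ¬steady=1−0.69=0.31; OR[max(a, b)] → w = 0.41
R3: steady=0.69, over=0.87; AND[min(a, b)] → w = 0.69
R4: steady=0.69, under=0.17; OR[max(a, b)] → w = 0.69
Rules with consequent 'large': {R3, R4} → strengths 0.69, 0.69
Aggregate via t-conorm [max(a, b)]: 0.69

0.69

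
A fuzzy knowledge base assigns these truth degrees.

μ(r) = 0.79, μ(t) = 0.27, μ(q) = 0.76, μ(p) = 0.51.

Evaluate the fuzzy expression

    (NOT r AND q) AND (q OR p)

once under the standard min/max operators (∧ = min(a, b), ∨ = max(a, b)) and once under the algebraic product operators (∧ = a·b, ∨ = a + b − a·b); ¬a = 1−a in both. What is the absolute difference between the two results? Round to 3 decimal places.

0.069

Under standard min/max:
  NOT r = 1 − 0.79 = 0.21
  NOT r AND q = min(a, b) on (0.21, 0.76) = 0.21
  q OR p = max(a, b) on (0.76, 0.51) = 0.76
  (NOT r AND q) AND (q OR p) = min(a, b) on (0.21, 0.76) = 0.21
  → value = 0.2100
Under algebraic product:
  NOT r = 1 − 0.7900 = 0.2100
  NOT r AND q = a·b on (0.2100, 0.7600) = 0.1596
  q OR p = a + b − a·b on (0.7600, 0.5100) = 0.8824
  (NOT r AND q) AND (q OR p) = a·b on (0.1596, 0.8824) = 0.1408
  → value = 0.1408
|0.2100 − 0.1408| = 0.069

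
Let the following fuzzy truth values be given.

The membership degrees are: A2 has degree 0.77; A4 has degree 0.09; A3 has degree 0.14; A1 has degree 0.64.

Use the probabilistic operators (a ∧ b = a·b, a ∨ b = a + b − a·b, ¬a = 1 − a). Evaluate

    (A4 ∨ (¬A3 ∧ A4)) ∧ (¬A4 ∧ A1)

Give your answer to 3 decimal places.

0.093

¬A3 = 1 − 0.1400 = 0.8600
¬A3 ∧ A4 = a·b on (0.8600, 0.0900) = 0.0774
A4 ∨ (¬A3 ∧ A4) = a + b − a·b on (0.0900, 0.0774) = 0.1604
¬A4 = 1 − 0.0900 = 0.9100
¬A4 ∧ A1 = a·b on (0.9100, 0.6400) = 0.5824
(A4 ∨ (¬A3 ∧ A4)) ∧ (¬A4 ∧ A1) = a·b on (0.1604, 0.5824) = 0.0934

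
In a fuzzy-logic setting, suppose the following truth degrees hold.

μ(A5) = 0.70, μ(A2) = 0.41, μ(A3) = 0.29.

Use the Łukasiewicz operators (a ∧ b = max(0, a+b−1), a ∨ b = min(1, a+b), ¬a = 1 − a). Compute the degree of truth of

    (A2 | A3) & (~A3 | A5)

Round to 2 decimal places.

0.70

A2 | A3 = min(1, a+b) on (0.41, 0.29) = 0.70
~A3 = 1 − 0.29 = 0.71
~A3 | A5 = min(1, a+b) on (0.71, 0.70) = 1.00
(A2 | A3) & (~A3 | A5) = max(0, a+b−1) on (0.70, 1.00) = 0.70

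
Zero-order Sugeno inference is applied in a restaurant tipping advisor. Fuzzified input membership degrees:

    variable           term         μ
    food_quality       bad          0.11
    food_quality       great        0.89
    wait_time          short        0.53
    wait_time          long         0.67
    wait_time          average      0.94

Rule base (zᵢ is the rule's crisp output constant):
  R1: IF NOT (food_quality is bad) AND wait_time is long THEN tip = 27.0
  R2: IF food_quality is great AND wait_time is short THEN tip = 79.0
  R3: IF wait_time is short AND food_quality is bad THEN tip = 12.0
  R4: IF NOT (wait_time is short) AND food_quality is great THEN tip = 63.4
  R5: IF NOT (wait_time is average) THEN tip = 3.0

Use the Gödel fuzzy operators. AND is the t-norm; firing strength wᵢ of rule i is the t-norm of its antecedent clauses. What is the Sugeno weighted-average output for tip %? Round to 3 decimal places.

R1 (z=27.0): ¬bad=1−0.11=0.89, long=0.67; AND[min(a, b)] → w = 0.67
R2 (z=79.0): great=0.89, short=0.53; AND[min(a, b)] → w = 0.53
R3 (z=12.0): short=0.53, bad=0.11; AND[min(a, b)] → w = 0.11
R4 (z=63.4): ¬short=1−0.53=0.47, great=0.89; AND[min(a, b)] → w = 0.47
R5 (z=3.0): ¬average=1−0.94=0.06 → w = 0.06
Weighted average = (0.67·27.0 + 0.53·79.0 + 0.11·12.0 + 0.47·63.4 + 0.06·3.0) / (0.67 + 0.53 + 0.11 + 0.47 + 0.06)
  = 91.2580 / 1.8400 = 49.597

49.597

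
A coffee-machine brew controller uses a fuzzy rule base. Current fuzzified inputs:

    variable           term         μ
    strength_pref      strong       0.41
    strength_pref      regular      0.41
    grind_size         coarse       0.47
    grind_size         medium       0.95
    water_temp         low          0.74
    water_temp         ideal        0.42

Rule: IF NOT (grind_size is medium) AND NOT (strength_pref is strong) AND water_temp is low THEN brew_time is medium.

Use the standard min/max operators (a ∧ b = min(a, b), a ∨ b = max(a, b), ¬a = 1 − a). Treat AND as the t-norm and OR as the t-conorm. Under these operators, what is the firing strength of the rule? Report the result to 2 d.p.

firing strength: ¬medium=1−0.95=0.05, ¬strong=1−0.41=0.59, low=0.74; AND[min(a, b)] → w = 0.05

0.05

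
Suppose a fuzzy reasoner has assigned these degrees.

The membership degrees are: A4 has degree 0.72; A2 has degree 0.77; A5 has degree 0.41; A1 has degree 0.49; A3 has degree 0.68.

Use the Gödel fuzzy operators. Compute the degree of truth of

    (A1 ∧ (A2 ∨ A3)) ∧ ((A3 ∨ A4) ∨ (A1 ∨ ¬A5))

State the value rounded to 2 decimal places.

0.49

A2 ∨ A3 = max(a, b) on (0.77, 0.68) = 0.77
A1 ∧ (A2 ∨ A3) = min(a, b) on (0.49, 0.77) = 0.49
A3 ∨ A4 = max(a, b) on (0.68, 0.72) = 0.72
¬A5 = 1 − 0.41 = 0.59
A1 ∨ ¬A5 = max(a, b) on (0.49, 0.59) = 0.59
(A3 ∨ A4) ∨ (A1 ∨ ¬A5) = max(a, b) on (0.72, 0.59) = 0.72
(A1 ∧ (A2 ∨ A3)) ∧ ((A3 ∨ A4) ∨ (A1 ∨ ¬A5)) = min(a, b) on (0.49, 0.72) = 0.49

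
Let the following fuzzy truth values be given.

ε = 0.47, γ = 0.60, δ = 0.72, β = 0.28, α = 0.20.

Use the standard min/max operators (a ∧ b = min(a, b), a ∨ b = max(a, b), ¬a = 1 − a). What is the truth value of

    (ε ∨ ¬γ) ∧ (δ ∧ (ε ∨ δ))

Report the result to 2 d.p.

0.47

¬γ = 1 − 0.60 = 0.40
ε ∨ ¬γ = max(a, b) on (0.47, 0.40) = 0.47
ε ∨ δ = max(a, b) on (0.47, 0.72) = 0.72
δ ∧ (ε ∨ δ) = min(a, b) on (0.72, 0.72) = 0.72
(ε ∨ ¬γ) ∧ (δ ∧ (ε ∨ δ)) = min(a, b) on (0.47, 0.72) = 0.47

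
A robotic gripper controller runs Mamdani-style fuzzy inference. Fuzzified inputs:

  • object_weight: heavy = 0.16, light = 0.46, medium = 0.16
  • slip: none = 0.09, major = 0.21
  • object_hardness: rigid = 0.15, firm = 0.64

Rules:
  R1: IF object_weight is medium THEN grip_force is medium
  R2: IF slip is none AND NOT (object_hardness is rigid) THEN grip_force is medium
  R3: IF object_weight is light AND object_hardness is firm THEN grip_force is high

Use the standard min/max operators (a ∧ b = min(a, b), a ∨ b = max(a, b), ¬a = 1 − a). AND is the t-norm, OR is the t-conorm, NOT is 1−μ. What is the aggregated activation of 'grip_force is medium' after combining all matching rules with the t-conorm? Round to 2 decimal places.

0.16

R1: medium=0.16 → w = 0.16
R2: none=0.09, ¬rigid=1−0.15=0.85; AND[min(a, b)] → w = 0.09
R3: light=0.46, firm=0.64; AND[min(a, b)] → w = 0.46
Rules with consequent 'medium': {R1, R2} → strengths 0.16, 0.09
Aggregate via t-conorm [max(a, b)]: 0.16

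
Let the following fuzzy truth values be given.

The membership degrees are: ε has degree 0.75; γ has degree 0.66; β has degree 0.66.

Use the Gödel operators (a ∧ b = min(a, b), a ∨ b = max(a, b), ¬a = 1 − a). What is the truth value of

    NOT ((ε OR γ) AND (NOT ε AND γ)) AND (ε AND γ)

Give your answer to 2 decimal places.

ε OR γ = max(a, b) on (0.75, 0.66) = 0.75
NOT ε = 1 − 0.75 = 0.25
NOT ε AND γ = min(a, b) on (0.25, 0.66) = 0.25
(ε OR γ) AND (NOT ε AND γ) = min(a, b) on (0.75, 0.25) = 0.25
NOT ((ε OR γ) AND (NOT ε AND γ)) = 1 − 0.25 = 0.75
ε AND γ = min(a, b) on (0.75, 0.66) = 0.66
NOT ((ε OR γ) AND (NOT ε AND γ)) AND (ε AND γ) = min(a, b) on (0.75, 0.66) = 0.66

0.66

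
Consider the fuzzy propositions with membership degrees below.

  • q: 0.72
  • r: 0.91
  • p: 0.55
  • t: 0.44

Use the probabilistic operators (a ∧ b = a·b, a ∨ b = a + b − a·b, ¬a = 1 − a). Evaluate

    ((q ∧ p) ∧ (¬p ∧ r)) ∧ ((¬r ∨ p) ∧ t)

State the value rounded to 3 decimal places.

0.042

q ∧ p = a·b on (0.7200, 0.5500) = 0.3960
¬p = 1 − 0.5500 = 0.4500
¬p ∧ r = a·b on (0.4500, 0.9100) = 0.4095
(q ∧ p) ∧ (¬p ∧ r) = a·b on (0.3960, 0.4095) = 0.1622
¬r = 1 − 0.9100 = 0.0900
¬r ∨ p = a + b − a·b on (0.0900, 0.5500) = 0.5905
(¬r ∨ p) ∧ t = a·b on (0.5905, 0.4400) = 0.2598
((q ∧ p) ∧ (¬p ∧ r)) ∧ ((¬r ∨ p) ∧ t) = a·b on (0.1622, 0.2598) = 0.0421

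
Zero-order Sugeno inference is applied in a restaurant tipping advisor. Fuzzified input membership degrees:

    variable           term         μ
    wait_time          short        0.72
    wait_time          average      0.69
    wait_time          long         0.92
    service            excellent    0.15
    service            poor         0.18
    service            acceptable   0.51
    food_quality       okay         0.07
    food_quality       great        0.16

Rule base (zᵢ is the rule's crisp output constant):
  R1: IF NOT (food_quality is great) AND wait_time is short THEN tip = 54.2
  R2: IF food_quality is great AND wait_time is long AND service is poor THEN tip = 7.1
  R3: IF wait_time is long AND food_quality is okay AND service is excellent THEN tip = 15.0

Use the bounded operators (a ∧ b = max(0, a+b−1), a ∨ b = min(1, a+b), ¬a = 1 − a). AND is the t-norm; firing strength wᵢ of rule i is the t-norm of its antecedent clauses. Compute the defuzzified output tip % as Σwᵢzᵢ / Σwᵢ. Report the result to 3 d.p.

54.200

R1 (z=54.2): ¬great=1−0.16=0.84, short=0.72; AND[max(0, a+b−1)] → w = 0.56
R2 (z=7.1): great=0.16, long=0.92, poor=0.18; AND[max(0, a+b−1)] → w = 0.00
R3 (z=15.0): long=0.92, okay=0.07, excellent=0.15; AND[max(0, a+b−1)] → w = 0.00
Weighted average = (0.56·54.2 + 0.00·7.1 + 0.00·15.0) / (0.56 + 0.00 + 0.00)
  = 30.3520 / 0.5600 = 54.200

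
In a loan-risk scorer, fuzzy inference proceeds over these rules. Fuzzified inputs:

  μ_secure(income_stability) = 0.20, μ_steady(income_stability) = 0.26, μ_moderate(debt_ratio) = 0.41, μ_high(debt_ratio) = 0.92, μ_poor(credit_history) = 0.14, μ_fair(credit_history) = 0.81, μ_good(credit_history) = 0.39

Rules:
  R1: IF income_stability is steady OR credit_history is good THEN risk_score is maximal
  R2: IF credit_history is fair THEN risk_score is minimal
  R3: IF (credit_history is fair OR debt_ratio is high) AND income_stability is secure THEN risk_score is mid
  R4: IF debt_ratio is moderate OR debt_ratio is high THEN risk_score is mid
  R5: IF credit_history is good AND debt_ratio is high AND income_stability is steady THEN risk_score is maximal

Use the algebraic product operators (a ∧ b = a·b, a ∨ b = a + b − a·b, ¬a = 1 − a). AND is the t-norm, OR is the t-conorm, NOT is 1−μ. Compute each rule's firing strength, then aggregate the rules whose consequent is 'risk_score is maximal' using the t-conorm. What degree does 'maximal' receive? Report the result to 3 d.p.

0.591

R1: steady=0.26, good=0.39; OR[a + b − a·b] → w = 0.5486
R2: fair=0.81 → w = 0.8100
R3: (fair=0.81 OR high=0.92) = 0.9848; AND[a·b] with secure=0.20 → w = 0.1970
R4: moderate=0.41, high=0.92; OR[a + b − a·b] → w = 0.9528
R5: good=0.39, high=0.92, steady=0.26; AND[a·b] → w = 0.0933
Rules with consequent 'maximal': {R1, R5} → strengths 0.5486, 0.0933
Aggregate via t-conorm [a + b − a·b]: 0.5907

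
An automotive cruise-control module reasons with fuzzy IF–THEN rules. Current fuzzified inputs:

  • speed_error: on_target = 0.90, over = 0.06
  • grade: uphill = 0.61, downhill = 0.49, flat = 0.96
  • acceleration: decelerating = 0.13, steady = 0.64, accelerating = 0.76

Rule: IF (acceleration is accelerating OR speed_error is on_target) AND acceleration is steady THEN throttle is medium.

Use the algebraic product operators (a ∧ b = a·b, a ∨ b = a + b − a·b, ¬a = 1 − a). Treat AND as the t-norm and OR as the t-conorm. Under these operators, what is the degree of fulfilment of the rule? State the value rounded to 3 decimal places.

firing strength: (accelerating=0.76 OR on_target=0.90) = 0.9760; AND[a·b] with steady=0.64 → w = 0.6246

0.625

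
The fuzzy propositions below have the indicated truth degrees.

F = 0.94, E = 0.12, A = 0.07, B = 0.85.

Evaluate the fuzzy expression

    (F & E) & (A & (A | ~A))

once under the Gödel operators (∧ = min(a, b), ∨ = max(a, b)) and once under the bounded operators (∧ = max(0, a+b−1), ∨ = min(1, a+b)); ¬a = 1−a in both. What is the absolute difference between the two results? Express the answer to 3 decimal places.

Under Gödel:
  F & E = min(a, b) on (0.94, 0.12) = 0.12
  ~A = 1 − 0.07 = 0.93
  A | ~A = max(a, b) on (0.07, 0.93) = 0.93
  A & (A | ~A) = min(a, b) on (0.07, 0.93) = 0.07
  (F & E) & (A & (A | ~A)) = min(a, b) on (0.12, 0.07) = 0.07
  → value = 0.0700
Under bounded:
  F & E = max(0, a+b−1) on (0.94, 0.12) = 0.06
  ~A = 1 − 0.07 = 0.93
  A | ~A = min(1, a+b) on (0.07, 0.93) = 1.00
  A & (A | ~A) = max(0, a+b−1) on (0.07, 1.00) = 0.07
  (F & E) & (A & (A | ~A)) = max(0, a+b−1) on (0.06, 0.07) = 0.00
  → value = 0.0000
|0.0700 − 0.0000| = 0.070

0.070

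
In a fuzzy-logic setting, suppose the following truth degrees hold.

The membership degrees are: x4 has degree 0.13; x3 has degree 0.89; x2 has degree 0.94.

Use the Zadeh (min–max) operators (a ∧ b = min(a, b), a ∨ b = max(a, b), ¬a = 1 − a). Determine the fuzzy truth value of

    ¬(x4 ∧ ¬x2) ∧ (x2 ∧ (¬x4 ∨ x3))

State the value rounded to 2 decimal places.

¬x2 = 1 − 0.94 = 0.06
x4 ∧ ¬x2 = min(a, b) on (0.13, 0.06) = 0.06
¬(x4 ∧ ¬x2) = 1 − 0.06 = 0.94
¬x4 = 1 − 0.13 = 0.87
¬x4 ∨ x3 = max(a, b) on (0.87, 0.89) = 0.89
x2 ∧ (¬x4 ∨ x3) = min(a, b) on (0.94, 0.89) = 0.89
¬(x4 ∧ ¬x2) ∧ (x2 ∧ (¬x4 ∨ x3)) = min(a, b) on (0.94, 0.89) = 0.89

0.89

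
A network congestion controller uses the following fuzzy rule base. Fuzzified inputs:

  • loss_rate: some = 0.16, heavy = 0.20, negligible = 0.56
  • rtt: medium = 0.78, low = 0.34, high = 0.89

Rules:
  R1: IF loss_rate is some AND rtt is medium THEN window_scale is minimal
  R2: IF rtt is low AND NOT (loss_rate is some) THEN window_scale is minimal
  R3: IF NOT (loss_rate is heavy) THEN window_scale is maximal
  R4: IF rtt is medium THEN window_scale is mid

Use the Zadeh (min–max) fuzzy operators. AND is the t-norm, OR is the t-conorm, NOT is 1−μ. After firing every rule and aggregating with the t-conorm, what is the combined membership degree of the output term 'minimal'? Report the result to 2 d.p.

0.34

R1: some=0.16, medium=0.78; AND[min(a, b)] → w = 0.16
R2: low=0.34, ¬some=1−0.16=0.84; AND[min(a, b)] → w = 0.34
R3: ¬heavy=1−0.20=0.80 → w = 0.80
R4: medium=0.78 → w = 0.78
Rules with consequent 'minimal': {R1, R2} → strengths 0.16, 0.34
Aggregate via t-conorm [max(a, b)]: 0.34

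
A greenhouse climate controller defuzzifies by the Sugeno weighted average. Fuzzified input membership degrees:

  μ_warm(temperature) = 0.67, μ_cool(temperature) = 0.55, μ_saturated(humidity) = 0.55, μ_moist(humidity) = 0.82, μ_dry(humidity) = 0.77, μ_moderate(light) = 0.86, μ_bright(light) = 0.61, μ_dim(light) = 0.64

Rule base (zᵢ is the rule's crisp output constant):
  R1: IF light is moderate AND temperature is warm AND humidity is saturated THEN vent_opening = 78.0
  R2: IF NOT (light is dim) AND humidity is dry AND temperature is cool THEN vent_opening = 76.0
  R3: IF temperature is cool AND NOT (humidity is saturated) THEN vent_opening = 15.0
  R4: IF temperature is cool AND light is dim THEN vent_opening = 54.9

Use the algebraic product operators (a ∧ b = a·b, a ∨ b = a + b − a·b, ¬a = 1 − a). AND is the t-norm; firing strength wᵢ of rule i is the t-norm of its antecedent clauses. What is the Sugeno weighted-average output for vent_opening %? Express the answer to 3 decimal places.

55.520

R1 (z=78.0): moderate=0.86, warm=0.67, saturated=0.55; AND[a·b] → w = 0.3169
R2 (z=76.0): ¬dim=1−0.64=0.36, dry=0.77, cool=0.55; AND[a·b] → w = 0.1525
R3 (z=15.0): cool=0.55, ¬saturated=1−0.55=0.45; AND[a·b] → w = 0.2475
R4 (z=54.9): cool=0.55, dim=0.64; AND[a·b] → w = 0.3520
Weighted average = (0.3169·78.0 + 0.1525·76.0 + 0.2475·15.0 + 0.3520·54.9) / (0.3169 + 0.1525 + 0.2475 + 0.3520)
  = 59.3432 / 1.0689 = 55.520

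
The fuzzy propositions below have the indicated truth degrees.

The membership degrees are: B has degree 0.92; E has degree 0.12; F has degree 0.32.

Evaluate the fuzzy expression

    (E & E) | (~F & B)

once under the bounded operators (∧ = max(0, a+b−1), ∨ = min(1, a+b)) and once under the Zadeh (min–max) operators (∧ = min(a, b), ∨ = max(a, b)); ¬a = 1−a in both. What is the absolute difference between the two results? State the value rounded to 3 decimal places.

0.080

Under bounded:
  E & E = max(0, a+b−1) on (0.12, 0.12) = 0.00
  ~F = 1 − 0.32 = 0.68
  ~F & B = max(0, a+b−1) on (0.68, 0.92) = 0.60
  (E & E) | (~F & B) = min(1, a+b) on (0.00, 0.60) = 0.60
  → value = 0.6000
Under Zadeh (min–max):
  E & E = min(a, b) on (0.12, 0.12) = 0.12
  ~F = 1 − 0.32 = 0.68
  ~F & B = min(a, b) on (0.68, 0.92) = 0.68
  (E & E) | (~F & B) = max(a, b) on (0.12, 0.68) = 0.68
  → value = 0.6800
|0.6000 − 0.6800| = 0.080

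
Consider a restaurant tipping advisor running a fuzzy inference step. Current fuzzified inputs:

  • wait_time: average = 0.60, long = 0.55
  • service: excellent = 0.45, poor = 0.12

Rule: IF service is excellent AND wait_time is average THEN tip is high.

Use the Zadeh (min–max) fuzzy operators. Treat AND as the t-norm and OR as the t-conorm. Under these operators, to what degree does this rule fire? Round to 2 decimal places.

firing strength: excellent=0.45, average=0.60; AND[min(a, b)] → w = 0.45

0.45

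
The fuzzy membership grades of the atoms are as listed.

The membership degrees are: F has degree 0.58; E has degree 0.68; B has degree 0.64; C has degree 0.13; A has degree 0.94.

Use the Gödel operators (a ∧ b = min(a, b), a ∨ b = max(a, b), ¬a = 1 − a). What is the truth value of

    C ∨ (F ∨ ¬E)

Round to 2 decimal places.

¬E = 1 − 0.68 = 0.32
F ∨ ¬E = max(a, b) on (0.58, 0.32) = 0.58
C ∨ (F ∨ ¬E) = max(a, b) on (0.13, 0.58) = 0.58

0.58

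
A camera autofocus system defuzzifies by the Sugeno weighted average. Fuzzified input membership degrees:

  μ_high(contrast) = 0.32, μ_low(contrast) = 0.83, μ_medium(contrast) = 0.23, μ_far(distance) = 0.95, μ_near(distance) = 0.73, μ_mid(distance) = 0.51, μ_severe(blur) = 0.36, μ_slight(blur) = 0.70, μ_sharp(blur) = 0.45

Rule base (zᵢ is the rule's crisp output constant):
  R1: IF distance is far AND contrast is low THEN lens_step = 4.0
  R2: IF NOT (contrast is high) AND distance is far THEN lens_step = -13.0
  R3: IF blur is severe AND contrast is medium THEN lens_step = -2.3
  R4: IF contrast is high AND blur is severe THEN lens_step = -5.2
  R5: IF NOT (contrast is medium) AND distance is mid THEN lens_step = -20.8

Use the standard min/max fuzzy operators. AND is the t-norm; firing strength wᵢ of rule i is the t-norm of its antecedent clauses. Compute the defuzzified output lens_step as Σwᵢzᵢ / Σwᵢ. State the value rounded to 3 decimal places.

R1 (z=4.0): far=0.95, low=0.83; AND[min(a, b)] → w = 0.83
R2 (z=-13.0): ¬high=1−0.32=0.68, far=0.95; AND[min(a, b)] → w = 0.68
R3 (z=-2.3): severe=0.36, medium=0.23; AND[min(a, b)] → w = 0.23
R4 (z=-5.2): high=0.32, severe=0.36; AND[min(a, b)] → w = 0.32
R5 (z=-20.8): ¬medium=1−0.23=0.77, mid=0.51; AND[min(a, b)] → w = 0.51
Weighted average = (0.83·4.0 + 0.68·-13.0 + 0.23·-2.3 + 0.32·-5.2 + 0.51·-20.8) / (0.83 + 0.68 + 0.23 + 0.32 + 0.51)
  = -18.3210 / 2.5700 = -7.129

-7.129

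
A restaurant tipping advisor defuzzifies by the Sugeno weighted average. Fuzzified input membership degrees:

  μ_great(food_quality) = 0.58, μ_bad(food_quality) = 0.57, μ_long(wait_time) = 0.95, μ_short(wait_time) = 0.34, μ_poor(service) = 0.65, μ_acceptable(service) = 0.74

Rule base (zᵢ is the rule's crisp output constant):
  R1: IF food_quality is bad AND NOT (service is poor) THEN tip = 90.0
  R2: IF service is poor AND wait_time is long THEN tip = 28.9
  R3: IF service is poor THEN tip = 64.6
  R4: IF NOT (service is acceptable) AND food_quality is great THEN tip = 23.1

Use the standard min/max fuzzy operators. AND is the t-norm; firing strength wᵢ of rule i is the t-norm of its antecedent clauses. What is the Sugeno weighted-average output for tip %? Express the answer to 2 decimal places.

R1 (z=90.0): bad=0.57, ¬poor=1−0.65=0.35; AND[min(a, b)] → w = 0.35
R2 (z=28.9): poor=0.65, long=0.95; AND[min(a, b)] → w = 0.65
R3 (z=64.6): poor=0.65 → w = 0.65
R4 (z=23.1): ¬acceptable=1−0.74=0.26, great=0.58; AND[min(a, b)] → w = 0.26
Weighted average = (0.35·90.0 + 0.65·28.9 + 0.65·64.6 + 0.26·23.1) / (0.35 + 0.65 + 0.65 + 0.26)
  = 98.2810 / 1.9100 = 51.46

51.46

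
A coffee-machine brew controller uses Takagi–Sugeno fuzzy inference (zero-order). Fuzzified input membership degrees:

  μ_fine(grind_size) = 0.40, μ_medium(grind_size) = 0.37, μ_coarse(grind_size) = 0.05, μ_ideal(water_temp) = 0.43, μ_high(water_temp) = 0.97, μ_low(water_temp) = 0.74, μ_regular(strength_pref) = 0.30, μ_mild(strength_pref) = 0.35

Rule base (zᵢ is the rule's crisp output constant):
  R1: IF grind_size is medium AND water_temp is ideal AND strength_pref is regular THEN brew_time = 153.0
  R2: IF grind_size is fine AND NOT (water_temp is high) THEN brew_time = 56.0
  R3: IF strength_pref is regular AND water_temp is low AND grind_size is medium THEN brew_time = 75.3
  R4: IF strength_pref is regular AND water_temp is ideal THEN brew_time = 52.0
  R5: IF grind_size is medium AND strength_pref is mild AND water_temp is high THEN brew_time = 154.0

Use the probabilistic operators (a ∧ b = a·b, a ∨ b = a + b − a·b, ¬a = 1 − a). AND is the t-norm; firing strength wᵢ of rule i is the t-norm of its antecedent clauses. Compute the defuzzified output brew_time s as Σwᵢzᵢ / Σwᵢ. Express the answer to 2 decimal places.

101.42

R1 (z=153.0): medium=0.37, ideal=0.43, regular=0.30; AND[a·b] → w = 0.0477
R2 (z=56.0): fine=0.40, ¬high=1−0.97=0.03; AND[a·b] → w = 0.0120
R3 (z=75.3): regular=0.30, low=0.74, medium=0.37; AND[a·b] → w = 0.0821
R4 (z=52.0): regular=0.30, ideal=0.43; AND[a·b] → w = 0.1290
R5 (z=154.0): medium=0.37, mild=0.35, high=0.97; AND[a·b] → w = 0.1256
Weighted average = (0.0477·153.0 + 0.0120·56.0 + 0.0821·75.3 + 0.1290·52.0 + 0.1256·154.0) / (0.0477 + 0.0120 + 0.0821 + 0.1290 + 0.1256)
  = 40.2125 / 0.3965 = 101.42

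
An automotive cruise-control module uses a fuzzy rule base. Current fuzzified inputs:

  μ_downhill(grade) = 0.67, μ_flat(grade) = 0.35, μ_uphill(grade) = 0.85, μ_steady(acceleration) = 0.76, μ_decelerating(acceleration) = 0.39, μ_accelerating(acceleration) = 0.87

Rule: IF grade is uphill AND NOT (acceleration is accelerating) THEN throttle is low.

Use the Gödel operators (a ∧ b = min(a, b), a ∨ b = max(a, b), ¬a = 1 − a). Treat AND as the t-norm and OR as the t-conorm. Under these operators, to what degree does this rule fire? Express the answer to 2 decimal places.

0.13

firing strength: uphill=0.85, ¬accelerating=1−0.87=0.13; AND[min(a, b)] → w = 0.13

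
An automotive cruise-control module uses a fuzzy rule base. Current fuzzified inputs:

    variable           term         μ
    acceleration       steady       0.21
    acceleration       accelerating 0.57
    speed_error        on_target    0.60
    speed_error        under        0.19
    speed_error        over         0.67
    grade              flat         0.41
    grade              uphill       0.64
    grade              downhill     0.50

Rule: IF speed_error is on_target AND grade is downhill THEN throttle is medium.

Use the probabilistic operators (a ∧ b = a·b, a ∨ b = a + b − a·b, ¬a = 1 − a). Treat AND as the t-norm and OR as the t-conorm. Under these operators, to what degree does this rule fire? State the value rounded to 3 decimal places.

0.300

firing strength: on_target=0.60, downhill=0.50; AND[a·b] → w = 0.3000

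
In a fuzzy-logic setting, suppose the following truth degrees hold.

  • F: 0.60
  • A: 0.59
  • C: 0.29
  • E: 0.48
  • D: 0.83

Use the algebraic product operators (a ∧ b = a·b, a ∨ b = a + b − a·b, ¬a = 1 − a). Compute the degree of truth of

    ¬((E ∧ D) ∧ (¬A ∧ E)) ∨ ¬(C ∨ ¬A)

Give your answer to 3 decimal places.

E ∧ D = a·b on (0.4800, 0.8300) = 0.3984
¬A = 1 − 0.5900 = 0.4100
¬A ∧ E = a·b on (0.4100, 0.4800) = 0.1968
(E ∧ D) ∧ (¬A ∧ E) = a·b on (0.3984, 0.1968) = 0.0784
¬((E ∧ D) ∧ (¬A ∧ E)) = 1 − 0.0784 = 0.9216
¬A = 1 − 0.5900 = 0.4100
C ∨ ¬A = a + b − a·b on (0.2900, 0.4100) = 0.5811
¬(C ∨ ¬A) = 1 − 0.5811 = 0.4189
¬((E ∧ D) ∧ (¬A ∧ E)) ∨ ¬(C ∨ ¬A) = a + b − a·b on (0.9216, 0.4189) = 0.9544

0.954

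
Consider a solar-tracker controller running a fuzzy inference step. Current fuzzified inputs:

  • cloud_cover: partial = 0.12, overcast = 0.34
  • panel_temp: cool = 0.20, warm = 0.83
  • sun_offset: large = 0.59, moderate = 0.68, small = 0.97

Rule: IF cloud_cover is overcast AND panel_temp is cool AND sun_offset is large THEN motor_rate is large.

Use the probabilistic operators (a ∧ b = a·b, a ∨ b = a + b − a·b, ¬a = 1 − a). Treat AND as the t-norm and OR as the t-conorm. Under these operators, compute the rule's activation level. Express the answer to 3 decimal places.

0.040

firing strength: overcast=0.34, cool=0.20, large=0.59; AND[a·b] → w = 0.0401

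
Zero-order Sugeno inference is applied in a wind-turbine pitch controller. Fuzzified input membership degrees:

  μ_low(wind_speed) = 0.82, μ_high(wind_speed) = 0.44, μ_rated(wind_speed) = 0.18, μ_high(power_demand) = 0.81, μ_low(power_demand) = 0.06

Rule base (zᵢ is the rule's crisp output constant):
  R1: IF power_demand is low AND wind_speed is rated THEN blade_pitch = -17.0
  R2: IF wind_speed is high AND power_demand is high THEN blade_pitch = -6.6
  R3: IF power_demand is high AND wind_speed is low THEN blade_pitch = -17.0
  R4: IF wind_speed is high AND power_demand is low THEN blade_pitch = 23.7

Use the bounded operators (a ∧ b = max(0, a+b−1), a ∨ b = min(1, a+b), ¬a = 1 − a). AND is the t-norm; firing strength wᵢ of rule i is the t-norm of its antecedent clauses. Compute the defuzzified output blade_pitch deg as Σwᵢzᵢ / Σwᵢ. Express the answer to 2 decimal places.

-14.05

R1 (z=-17.0): low=0.06, rated=0.18; AND[max(0, a+b−1)] → w = 0.00
R2 (z=-6.6): high=0.44, high=0.81; AND[max(0, a+b−1)] → w = 0.25
R3 (z=-17.0): high=0.81, low=0.82; AND[max(0, a+b−1)] → w = 0.63
R4 (z=23.7): high=0.44, low=0.06; AND[max(0, a+b−1)] → w = 0.00
Weighted average = (0.00·-17.0 + 0.25·-6.6 + 0.63·-17.0 + 0.00·23.7) / (0.00 + 0.25 + 0.63 + 0.00)
  = -12.3600 / 0.8800 = -14.05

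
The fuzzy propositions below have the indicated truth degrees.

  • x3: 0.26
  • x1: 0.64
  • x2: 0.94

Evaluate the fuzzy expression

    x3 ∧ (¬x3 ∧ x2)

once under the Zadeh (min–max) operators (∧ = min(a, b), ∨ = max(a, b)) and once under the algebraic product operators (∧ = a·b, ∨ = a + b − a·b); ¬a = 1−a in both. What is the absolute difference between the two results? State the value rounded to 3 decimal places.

Under Zadeh (min–max):
  ¬x3 = 1 − 0.26 = 0.74
  ¬x3 ∧ x2 = min(a, b) on (0.74, 0.94) = 0.74
  x3 ∧ (¬x3 ∧ x2) = min(a, b) on (0.26, 0.74) = 0.26
  → value = 0.2600
Under algebraic product:
  ¬x3 = 1 − 0.2600 = 0.7400
  ¬x3 ∧ x2 = a·b on (0.7400, 0.9400) = 0.6956
  x3 ∧ (¬x3 ∧ x2) = a·b on (0.2600, 0.6956) = 0.1809
  → value = 0.1809
|0.2600 − 0.1809| = 0.079

0.079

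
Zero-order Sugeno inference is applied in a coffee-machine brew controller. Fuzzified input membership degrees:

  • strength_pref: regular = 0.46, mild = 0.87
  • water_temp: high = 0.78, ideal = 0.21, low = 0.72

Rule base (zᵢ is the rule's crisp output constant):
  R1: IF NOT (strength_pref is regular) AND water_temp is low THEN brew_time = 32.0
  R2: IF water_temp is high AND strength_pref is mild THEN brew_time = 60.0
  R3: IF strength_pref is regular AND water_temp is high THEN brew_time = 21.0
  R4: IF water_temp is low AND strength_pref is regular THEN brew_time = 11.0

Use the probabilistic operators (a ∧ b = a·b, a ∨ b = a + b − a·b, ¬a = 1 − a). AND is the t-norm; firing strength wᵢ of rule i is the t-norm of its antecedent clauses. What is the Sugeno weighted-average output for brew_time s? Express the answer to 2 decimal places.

36.61

R1 (z=32.0): ¬regular=1−0.46=0.54, low=0.72; AND[a·b] → w = 0.3888
R2 (z=60.0): high=0.78, mild=0.87; AND[a·b] → w = 0.6786
R3 (z=21.0): regular=0.46, high=0.78; AND[a·b] → w = 0.3588
R4 (z=11.0): low=0.72, regular=0.46; AND[a·b] → w = 0.3312
Weighted average = (0.3888·32.0 + 0.6786·60.0 + 0.3588·21.0 + 0.3312·11.0) / (0.3888 + 0.6786 + 0.3588 + 0.3312)
  = 64.3356 / 1.7574 = 36.61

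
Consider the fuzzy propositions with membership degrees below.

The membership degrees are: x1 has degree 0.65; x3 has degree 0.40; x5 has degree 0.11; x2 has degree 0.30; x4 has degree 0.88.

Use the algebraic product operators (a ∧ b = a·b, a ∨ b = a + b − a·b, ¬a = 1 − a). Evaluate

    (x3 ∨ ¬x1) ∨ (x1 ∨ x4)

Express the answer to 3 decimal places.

0.984

¬x1 = 1 − 0.6500 = 0.3500
x3 ∨ ¬x1 = a + b − a·b on (0.4000, 0.3500) = 0.6100
x1 ∨ x4 = a + b − a·b on (0.6500, 0.8800) = 0.9580
(x3 ∨ ¬x1) ∨ (x1 ∨ x4) = a + b − a·b on (0.6100, 0.9580) = 0.9836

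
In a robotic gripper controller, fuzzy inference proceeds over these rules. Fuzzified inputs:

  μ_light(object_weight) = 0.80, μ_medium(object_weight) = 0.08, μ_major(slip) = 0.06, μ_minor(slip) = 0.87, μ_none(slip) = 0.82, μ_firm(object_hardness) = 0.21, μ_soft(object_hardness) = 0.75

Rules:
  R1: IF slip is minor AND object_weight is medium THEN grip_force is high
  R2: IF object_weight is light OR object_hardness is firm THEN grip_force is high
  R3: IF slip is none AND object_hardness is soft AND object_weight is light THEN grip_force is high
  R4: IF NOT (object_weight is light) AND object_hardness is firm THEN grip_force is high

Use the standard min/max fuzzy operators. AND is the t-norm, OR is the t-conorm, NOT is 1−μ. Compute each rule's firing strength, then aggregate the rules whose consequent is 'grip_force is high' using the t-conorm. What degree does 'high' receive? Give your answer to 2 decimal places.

R1: minor=0.87, medium=0.08; AND[min(a, b)] → w = 0.08
R2: light=0.80, firm=0.21; OR[max(a, b)] → w = 0.80
R3: none=0.82, soft=0.75, light=0.80; AND[min(a, b)] → w = 0.75
R4: ¬light=1−0.80=0.20, firm=0.21; AND[min(a, b)] → w = 0.20
Rules with consequent 'high': {R1, R2, R3, R4} → strengths 0.08, 0.80, 0.75, 0.20
Aggregate via t-conorm [max(a, b)]: 0.80

0.80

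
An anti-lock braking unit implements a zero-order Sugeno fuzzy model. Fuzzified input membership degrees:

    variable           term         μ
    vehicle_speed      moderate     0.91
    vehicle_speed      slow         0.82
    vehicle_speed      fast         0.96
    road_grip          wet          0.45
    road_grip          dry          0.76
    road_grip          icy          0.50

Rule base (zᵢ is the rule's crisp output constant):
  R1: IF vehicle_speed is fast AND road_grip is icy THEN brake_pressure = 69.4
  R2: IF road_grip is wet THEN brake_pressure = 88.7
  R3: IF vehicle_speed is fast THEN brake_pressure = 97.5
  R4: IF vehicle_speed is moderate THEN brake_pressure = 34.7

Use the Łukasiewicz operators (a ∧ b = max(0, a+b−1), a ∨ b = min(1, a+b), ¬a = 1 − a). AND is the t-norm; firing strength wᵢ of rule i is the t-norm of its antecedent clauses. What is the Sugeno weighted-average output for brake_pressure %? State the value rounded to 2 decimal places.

70.87

R1 (z=69.4): fast=0.96, icy=0.50; AND[max(0, a+b−1)] → w = 0.46
R2 (z=88.7): wet=0.45 → w = 0.45
R3 (z=97.5): fast=0.96 → w = 0.96
R4 (z=34.7): moderate=0.91 → w = 0.91
Weighted average = (0.46·69.4 + 0.45·88.7 + 0.96·97.5 + 0.91·34.7) / (0.46 + 0.45 + 0.96 + 0.91)
  = 197.0160 / 2.7800 = 70.87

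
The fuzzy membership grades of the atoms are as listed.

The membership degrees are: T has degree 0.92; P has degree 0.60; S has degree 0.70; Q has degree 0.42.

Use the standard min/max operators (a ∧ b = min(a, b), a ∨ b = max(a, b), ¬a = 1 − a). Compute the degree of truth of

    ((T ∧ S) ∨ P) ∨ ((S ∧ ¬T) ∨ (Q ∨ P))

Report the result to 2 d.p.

T ∧ S = min(a, b) on (0.92, 0.70) = 0.70
(T ∧ S) ∨ P = max(a, b) on (0.70, 0.60) = 0.70
¬T = 1 − 0.92 = 0.08
S ∧ ¬T = min(a, b) on (0.70, 0.08) = 0.08
Q ∨ P = max(a, b) on (0.42, 0.60) = 0.60
(S ∧ ¬T) ∨ (Q ∨ P) = max(a, b) on (0.08, 0.60) = 0.60
((T ∧ S) ∨ P) ∨ ((S ∧ ¬T) ∨ (Q ∨ P)) = max(a, b) on (0.70, 0.60) = 0.70

0.70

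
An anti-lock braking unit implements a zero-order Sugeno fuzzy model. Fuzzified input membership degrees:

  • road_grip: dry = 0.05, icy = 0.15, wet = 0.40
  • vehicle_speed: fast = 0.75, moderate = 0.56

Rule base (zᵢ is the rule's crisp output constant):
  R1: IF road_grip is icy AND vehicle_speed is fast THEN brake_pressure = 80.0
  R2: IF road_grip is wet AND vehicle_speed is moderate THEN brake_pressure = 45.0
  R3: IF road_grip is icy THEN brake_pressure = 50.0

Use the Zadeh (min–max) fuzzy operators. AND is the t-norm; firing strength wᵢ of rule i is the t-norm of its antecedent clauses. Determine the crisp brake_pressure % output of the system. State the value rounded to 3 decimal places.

53.571

R1 (z=80.0): icy=0.15, fast=0.75; AND[min(a, b)] → w = 0.15
R2 (z=45.0): wet=0.40, moderate=0.56; AND[min(a, b)] → w = 0.40
R3 (z=50.0): icy=0.15 → w = 0.15
Weighted average = (0.15·80.0 + 0.40·45.0 + 0.15·50.0) / (0.15 + 0.40 + 0.15)
  = 37.5000 / 0.7000 = 53.571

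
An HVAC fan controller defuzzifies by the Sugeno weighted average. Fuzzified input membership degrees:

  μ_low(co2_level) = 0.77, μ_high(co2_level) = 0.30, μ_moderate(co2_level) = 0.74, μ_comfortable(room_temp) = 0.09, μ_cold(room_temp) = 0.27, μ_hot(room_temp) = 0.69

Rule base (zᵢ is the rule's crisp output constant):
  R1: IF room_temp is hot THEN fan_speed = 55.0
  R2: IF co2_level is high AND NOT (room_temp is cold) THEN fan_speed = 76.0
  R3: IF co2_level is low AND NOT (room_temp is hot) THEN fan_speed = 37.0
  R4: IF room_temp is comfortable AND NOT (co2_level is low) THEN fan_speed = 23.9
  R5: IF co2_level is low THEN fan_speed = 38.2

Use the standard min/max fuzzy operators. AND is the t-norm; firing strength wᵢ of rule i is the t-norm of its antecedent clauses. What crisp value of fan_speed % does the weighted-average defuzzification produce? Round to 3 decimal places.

R1 (z=55.0): hot=0.69 → w = 0.69
R2 (z=76.0): high=0.30, ¬cold=1−0.27=0.73; AND[min(a, b)] → w = 0.30
R3 (z=37.0): low=0.77, ¬hot=1−0.69=0.31; AND[min(a, b)] → w = 0.31
R4 (z=23.9): comfortable=0.09, ¬low=1−0.77=0.23; AND[min(a, b)] → w = 0.09
R5 (z=38.2): low=0.77 → w = 0.77
Weighted average = (0.69·55.0 + 0.30·76.0 + 0.31·37.0 + 0.09·23.9 + 0.77·38.2) / (0.69 + 0.30 + 0.31 + 0.09 + 0.77)
  = 103.7850 / 2.1600 = 48.049

48.049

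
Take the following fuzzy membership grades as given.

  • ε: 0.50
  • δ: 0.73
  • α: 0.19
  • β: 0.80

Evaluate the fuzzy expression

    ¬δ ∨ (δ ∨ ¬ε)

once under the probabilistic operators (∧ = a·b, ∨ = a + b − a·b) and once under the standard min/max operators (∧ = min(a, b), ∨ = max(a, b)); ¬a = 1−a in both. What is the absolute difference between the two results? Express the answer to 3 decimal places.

0.171

Under probabilistic:
  ¬δ = 1 − 0.7300 = 0.2700
  ¬ε = 1 − 0.5000 = 0.5000
  δ ∨ ¬ε = a + b − a·b on (0.7300, 0.5000) = 0.8650
  ¬δ ∨ (δ ∨ ¬ε) = a + b − a·b on (0.2700, 0.8650) = 0.9014
  → value = 0.9014
Under standard min/max:
  ¬δ = 1 − 0.73 = 0.27
  ¬ε = 1 − 0.50 = 0.50
  δ ∨ ¬ε = max(a, b) on (0.73, 0.50) = 0.73
  ¬δ ∨ (δ ∨ ¬ε) = max(a, b) on (0.27, 0.73) = 0.73
  → value = 0.7300
|0.9014 − 0.7300| = 0.171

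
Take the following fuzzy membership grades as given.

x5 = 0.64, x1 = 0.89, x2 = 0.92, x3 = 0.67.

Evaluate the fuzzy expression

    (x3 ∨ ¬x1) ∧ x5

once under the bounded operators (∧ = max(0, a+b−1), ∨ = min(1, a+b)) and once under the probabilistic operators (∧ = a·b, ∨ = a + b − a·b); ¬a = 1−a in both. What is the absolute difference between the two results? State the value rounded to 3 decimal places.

Under bounded:
  ¬x1 = 1 − 0.89 = 0.11
  x3 ∨ ¬x1 = min(1, a+b) on (0.67, 0.11) = 0.78
  (x3 ∨ ¬x1) ∧ x5 = max(0, a+b−1) on (0.78, 0.64) = 0.42
  → value = 0.4200
Under probabilistic:
  ¬x1 = 1 − 0.8900 = 0.1100
  x3 ∨ ¬x1 = a + b − a·b on (0.6700, 0.1100) = 0.7063
  (x3 ∨ ¬x1) ∧ x5 = a·b on (0.7063, 0.6400) = 0.4520
  → value = 0.4520
|0.4200 − 0.4520| = 0.032

0.032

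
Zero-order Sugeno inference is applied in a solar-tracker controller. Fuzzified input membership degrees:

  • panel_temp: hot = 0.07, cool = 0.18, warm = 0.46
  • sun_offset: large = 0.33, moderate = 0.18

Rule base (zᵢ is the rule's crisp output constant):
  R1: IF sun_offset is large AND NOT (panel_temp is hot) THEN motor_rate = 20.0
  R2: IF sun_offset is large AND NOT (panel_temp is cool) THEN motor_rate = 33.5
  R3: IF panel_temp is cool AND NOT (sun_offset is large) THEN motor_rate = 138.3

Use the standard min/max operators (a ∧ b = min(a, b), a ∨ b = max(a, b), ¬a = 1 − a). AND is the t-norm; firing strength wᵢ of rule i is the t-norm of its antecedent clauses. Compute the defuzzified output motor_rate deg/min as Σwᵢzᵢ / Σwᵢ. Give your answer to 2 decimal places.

50.65

R1 (z=20.0): large=0.33, ¬hot=1−0.07=0.93; AND[min(a, b)] → w = 0.33
R2 (z=33.5): large=0.33, ¬cool=1−0.18=0.82; AND[min(a, b)] → w = 0.33
R3 (z=138.3): cool=0.18, ¬large=1−0.33=0.67; AND[min(a, b)] → w = 0.18
Weighted average = (0.33·20.0 + 0.33·33.5 + 0.18·138.3) / (0.33 + 0.33 + 0.18)
  = 42.5490 / 0.8400 = 50.65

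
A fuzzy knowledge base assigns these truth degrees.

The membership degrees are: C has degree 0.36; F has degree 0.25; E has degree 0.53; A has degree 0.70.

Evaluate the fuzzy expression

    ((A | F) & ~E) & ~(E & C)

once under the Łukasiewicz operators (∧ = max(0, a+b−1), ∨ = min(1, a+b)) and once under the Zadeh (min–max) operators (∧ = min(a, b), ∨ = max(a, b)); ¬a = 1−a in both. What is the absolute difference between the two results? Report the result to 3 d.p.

0.050

Under Łukasiewicz:
  A | F = min(1, a+b) on (0.70, 0.25) = 0.95
  ~E = 1 − 0.53 = 0.47
  (A | F) & ~E = max(0, a+b−1) on (0.95, 0.47) = 0.42
  E & C = max(0, a+b−1) on (0.53, 0.36) = 0.00
  ~(E & C) = 1 − 0.00 = 1.00
  ((A | F) & ~E) & ~(E & C) = max(0, a+b−1) on (0.42, 1.00) = 0.42
  → value = 0.4200
Under Zadeh (min–max):
  A | F = max(a, b) on (0.70, 0.25) = 0.70
  ~E = 1 − 0.53 = 0.47
  (A | F) & ~E = min(a, b) on (0.70, 0.47) = 0.47
  E & C = min(a, b) on (0.53, 0.36) = 0.36
  ~(E & C) = 1 − 0.36 = 0.64
  ((A | F) & ~E) & ~(E & C) = min(a, b) on (0.47, 0.64) = 0.47
  → value = 0.4700
|0.4200 − 0.4700| = 0.050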